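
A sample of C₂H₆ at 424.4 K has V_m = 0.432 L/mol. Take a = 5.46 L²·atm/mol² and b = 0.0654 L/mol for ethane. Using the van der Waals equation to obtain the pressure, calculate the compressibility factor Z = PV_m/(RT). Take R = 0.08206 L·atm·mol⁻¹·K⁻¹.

P = RT/(V_m − b) − a/V_m² = (0.08206)(424.4)/(0.432 − 0.0654) − 5.46/(0.432)²
  = 34.826/0.36660 − 29.257 = 94.997 − 29.257 = 65.740 atm
Z = PV_m/(RT) = (65.740)(0.432)/((0.08206)(424.4)) = 28.400/34.826 = 0.8155

Z ≈ 0.8155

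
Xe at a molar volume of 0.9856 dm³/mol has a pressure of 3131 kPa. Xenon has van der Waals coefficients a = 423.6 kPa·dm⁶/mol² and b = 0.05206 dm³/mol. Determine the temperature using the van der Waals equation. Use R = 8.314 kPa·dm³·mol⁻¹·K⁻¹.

T ≈ 400.5 K

T = (P + a/V_m²)(V_m − b)/R
P + a/V_m² = 3131 + 423.6/(0.9856)² = 3567.1 kPa
V_m − b = 0.9856 − 0.05206 = 0.93354 dm³/mol
T = (3567.1)(0.93354)/8.314 = 400.5 K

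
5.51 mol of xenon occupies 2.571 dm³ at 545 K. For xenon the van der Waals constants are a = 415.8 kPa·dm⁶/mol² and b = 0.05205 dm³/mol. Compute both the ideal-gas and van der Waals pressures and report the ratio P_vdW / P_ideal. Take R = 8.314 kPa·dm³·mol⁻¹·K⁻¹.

P_vdW / P_ideal ≈ 0.9289

Ideal: P_ideal = nRT/V = (5.51)(8.314)(545)/2.571 = 9710.82 kPa
vdW: P = nRT/(V − nb) − a n²/V² = 24966.5/2.28420 − 12623.7/6.61004 = 10930.1 − 1909.78 = 9020.3 kPa
Ratio = 9020.3/9710.82 = 0.9289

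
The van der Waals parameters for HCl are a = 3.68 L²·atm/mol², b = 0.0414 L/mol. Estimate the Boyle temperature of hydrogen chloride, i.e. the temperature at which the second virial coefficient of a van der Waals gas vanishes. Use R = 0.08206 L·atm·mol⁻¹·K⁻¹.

T_B ≈ 1083 K

For a van der Waals gas the second virial coefficient B₂ = b − a/(RT) vanishes at T_B = a/(Rb).
T_B = 3.68/(0.08206×0.0414) = 3.68/0.0033973 = 1083 K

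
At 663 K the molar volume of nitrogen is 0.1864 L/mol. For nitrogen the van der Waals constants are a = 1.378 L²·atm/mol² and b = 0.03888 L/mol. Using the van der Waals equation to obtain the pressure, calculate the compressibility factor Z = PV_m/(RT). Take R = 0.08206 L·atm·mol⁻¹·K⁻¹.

Z ≈ 1.128

P = RT/(V_m − b) − a/V_m² = (0.08206)(663)/(0.1864 − 0.03888) − 1.378/(0.1864)²
  = 54.406/0.14752 − 39.660 = 368.80 − 39.660 = 329.14 atm
Z = PV_m/(RT) = (329.14)(0.1864)/((0.08206)(663)) = 61.352/54.406 = 1.128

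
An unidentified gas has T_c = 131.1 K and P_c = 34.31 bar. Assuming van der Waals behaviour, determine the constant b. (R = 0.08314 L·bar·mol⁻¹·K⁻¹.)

From T_c = 8a/(27Rb) and P_c = a/(27b²): b = R T_c/(8 P_c).
b = (0.08314)(131.1)/(8×34.31) = 10.900/274.48 = 0.03971 L/mol

b ≈ 0.03971 L/mol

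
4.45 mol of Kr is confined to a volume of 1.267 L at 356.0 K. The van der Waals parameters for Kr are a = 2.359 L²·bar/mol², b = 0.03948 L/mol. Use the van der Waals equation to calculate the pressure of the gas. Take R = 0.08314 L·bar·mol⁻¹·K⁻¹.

P ≈ 91.59 bar

P = nRT/(V − nb) − a n²/V²
nRT/(V − nb) = (4.45)(0.08314)(356.0)/(1.267 − 4.45×0.03948) = 131.71/1.0913 = 120.69 bar
a n²/V² = (2.359)(4.45)²/(1.267)² = 29.100 bar
P = 120.69 − 29.100 = 91.59 bar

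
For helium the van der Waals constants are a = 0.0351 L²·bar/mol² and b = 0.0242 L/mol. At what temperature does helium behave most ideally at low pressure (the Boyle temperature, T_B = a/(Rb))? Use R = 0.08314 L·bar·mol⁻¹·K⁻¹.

T_B ≈ 17.45 K

For a van der Waals gas the second virial coefficient B₂ = b − a/(RT) vanishes at T_B = a/(Rb).
T_B = 0.0351/(0.08314×0.0242) = 0.0351/0.0020120 = 17.45 K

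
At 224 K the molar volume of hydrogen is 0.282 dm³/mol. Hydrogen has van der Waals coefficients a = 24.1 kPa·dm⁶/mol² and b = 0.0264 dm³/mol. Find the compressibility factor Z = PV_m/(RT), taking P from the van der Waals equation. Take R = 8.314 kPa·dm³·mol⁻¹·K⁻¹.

P = RT/(V_m − b) − a/V_m² = (8.314)(224)/(0.282 − 0.0264) − 24.1/(0.282)²
  = 1862.3/0.25560 − 303.05 = 7286.0 − 303.05 = 6983.0 kPa
Z = PV_m/(RT) = (6983.0)(0.282)/((8.314)(224)) = 1969.2/1862.3 = 1.057

Z ≈ 1.057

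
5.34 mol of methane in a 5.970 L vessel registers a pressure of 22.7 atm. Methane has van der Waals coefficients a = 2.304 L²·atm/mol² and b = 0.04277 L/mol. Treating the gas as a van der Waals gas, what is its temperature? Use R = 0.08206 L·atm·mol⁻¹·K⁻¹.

T = (P + a n²/V²)(V − nb)/(nR)
P + a n²/V² = 22.7 + (2.304)(5.34)²/(5.970)² = 24.543 atm
V − nb = 5.970 − (5.34)(0.04277) = 5.7416 L
T = (24.543)(5.7416)/((5.34)(0.08206)) = 321.6 K

T ≈ 321.6 K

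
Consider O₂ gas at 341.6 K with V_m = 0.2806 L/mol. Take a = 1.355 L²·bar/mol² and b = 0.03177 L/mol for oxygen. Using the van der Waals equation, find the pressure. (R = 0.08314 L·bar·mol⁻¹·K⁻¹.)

P = RT/(V_m − b) − a/V_m²
RT/(V_m − b) = (0.08314)(341.6)/(0.2806 − 0.03177) = 28.401/0.24883 = 114.14 bar
a/V_m² = 1.355/(0.2806)² = 17.209 bar
P = 114.14 − 17.209 = 96.93 bar

P ≈ 96.93 bar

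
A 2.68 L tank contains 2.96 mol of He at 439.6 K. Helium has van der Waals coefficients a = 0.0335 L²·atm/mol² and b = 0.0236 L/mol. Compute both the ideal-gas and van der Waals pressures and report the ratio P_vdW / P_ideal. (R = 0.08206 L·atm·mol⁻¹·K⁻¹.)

Ideal: P_ideal = nRT/V = (2.96)(0.08206)(439.6)/2.68 = 39.8425 atm
vdW: P = nRT/(V − nb) − a n²/V² = 106.778/2.61014 − 0.293514/7.18240 = 40.9089 − 0.0408657 = 40.8680 atm
Ratio = 40.8680/39.8425 = 1.026

P_vdW / P_ideal ≈ 1.026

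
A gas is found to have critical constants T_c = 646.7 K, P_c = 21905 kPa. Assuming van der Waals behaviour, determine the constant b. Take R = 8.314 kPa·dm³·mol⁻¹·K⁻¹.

From T_c = 8a/(27Rb) and P_c = a/(27b²): b = R T_c/(8 P_c).
b = (8.314)(646.7)/(8×21905) = 5376.7/175240 = 0.03068 dm³/mol

b ≈ 0.03068 dm³/mol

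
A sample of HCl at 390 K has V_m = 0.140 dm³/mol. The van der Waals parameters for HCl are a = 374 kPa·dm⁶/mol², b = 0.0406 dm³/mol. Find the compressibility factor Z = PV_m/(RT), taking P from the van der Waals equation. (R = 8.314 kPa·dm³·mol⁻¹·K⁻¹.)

Z ≈ 0.5846

P = RT/(V_m − b) − a/V_m² = (8.314)(390)/(0.140 − 0.0406) − 374/(0.140)²
  = 3242.5/0.099400 − 19082 = 32621 − 19082 = 13539 kPa
Z = PV_m/(RT) = (13539)(0.140)/((8.314)(390)) = 1895.5/3242.5 = 0.5846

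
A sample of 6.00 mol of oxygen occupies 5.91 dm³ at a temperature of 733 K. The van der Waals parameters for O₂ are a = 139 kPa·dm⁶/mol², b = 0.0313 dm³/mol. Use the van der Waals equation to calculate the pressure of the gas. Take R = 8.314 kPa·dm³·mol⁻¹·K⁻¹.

P = nRT/(V − nb) − a n²/V²
nRT/(V − nb) = (6.00)(8.314)(733)/(5.91 − 6.00×0.0313) = 36565/5.7222 = 6390.0 kPa
a n²/V² = (139)(6.00)²/(5.91)² = 143.27 kPa
P = 6390.0 − 143.27 = 6247 kPa

P ≈ 6247 kPa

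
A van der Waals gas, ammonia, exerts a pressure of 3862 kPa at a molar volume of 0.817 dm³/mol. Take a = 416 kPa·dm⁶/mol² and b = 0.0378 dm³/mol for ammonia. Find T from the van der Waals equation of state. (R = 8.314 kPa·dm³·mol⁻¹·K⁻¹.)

T = (P + a/V_m²)(V_m − b)/R
P + a/V_m² = 3862 + 416/(0.817)² = 4485.2 kPa
V_m − b = 0.817 − 0.0378 = 0.77920 dm³/mol
T = (4485.2)(0.77920)/8.314 = 420.4 K

T ≈ 420.4 K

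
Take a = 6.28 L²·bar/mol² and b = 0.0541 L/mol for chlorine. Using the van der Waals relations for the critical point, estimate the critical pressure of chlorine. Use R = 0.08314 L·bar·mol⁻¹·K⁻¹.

For a van der Waals gas, P_c = a/(27b²).
P_c = 6.28/(27×(0.0541)²) = 6.28/0.079024 = 79.47 bar

P_c ≈ 79.47 bar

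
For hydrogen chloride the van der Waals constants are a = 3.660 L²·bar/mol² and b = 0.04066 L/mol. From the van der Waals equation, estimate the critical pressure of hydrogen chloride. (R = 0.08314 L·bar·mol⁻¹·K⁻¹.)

P_c ≈ 81.99 bar

For a van der Waals gas, P_c = a/(27b²).
P_c = 3.660/(27×(0.04066)²) = 3.660/0.044637 = 81.99 bar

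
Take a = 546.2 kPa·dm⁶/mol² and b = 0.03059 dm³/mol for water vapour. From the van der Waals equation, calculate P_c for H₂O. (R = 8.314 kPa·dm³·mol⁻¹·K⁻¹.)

P_c ≈ 21619 kPa

For a van der Waals gas, P_c = a/(27b²).
P_c = 546.2/(27×(0.03059)²) = 546.2/0.025265 = 21619 kPa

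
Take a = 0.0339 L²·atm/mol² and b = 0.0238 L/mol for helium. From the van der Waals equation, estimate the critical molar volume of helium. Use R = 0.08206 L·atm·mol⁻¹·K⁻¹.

V_m,c ≈ 0.07140 L/mol

For a van der Waals gas, V_m,c = 3b.
V_m,c = 3×0.0238 = 0.07140 L/mol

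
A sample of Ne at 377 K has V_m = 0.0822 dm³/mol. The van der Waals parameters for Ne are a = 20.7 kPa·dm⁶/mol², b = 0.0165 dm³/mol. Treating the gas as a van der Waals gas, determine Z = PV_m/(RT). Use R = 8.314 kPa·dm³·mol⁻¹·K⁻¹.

P = RT/(V_m − b) − a/V_m² = (8.314)(377)/(0.0822 − 0.0165) − 20.7/(0.0822)²
  = 3134.4/0.065700 − 3063.6 = 47708 − 3063.6 = 44644 kPa
Z = PV_m/(RT) = (44644)(0.0822)/((8.314)(377)) = 3669.7/3134.4 = 1.171

Z ≈ 1.171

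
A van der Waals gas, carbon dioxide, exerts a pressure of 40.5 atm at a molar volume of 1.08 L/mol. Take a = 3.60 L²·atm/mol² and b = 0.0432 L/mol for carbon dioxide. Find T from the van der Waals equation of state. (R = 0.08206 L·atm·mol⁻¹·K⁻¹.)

T = (P + a/V_m²)(V_m − b)/R
P + a/V_m² = 40.5 + 3.60/(1.08)² = 43.586 atm
V_m − b = 1.08 − 0.0432 = 1.0368 L/mol
T = (43.586)(1.0368)/0.08206 = 550.7 K

T ≈ 550.7 K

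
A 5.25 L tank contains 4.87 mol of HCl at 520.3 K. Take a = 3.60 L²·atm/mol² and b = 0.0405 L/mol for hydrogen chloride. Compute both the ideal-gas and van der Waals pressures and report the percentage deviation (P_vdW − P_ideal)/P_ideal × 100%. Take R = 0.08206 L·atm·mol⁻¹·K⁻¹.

-3.92 %

Ideal: P_ideal = nRT/V = (4.87)(0.08206)(520.3)/5.25 = 39.6055 atm
vdW: P = nRT/(V − nb) − a n²/V² = 207.929/5.05277 − 85.3808/27.5625 = 41.1515 − 3.09772 = 38.0538 atm
% deviation = (38.0538 − 39.6055)/39.6055 × 100% = -3.92%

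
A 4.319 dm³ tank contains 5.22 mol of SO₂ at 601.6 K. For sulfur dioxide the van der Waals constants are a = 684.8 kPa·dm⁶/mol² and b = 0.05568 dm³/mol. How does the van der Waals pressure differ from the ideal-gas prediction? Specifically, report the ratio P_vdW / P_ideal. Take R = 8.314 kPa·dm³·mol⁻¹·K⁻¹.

P_vdW / P_ideal ≈ 0.9067

Ideal: P_ideal = nRT/V = (5.22)(8.314)(601.6)/4.319 = 6045.12 kPa
vdW: P = nRT/(V − nb) − a n²/V² = 26108.9/4.02835 − 18659.7/18.6538 = 6481.29 − 1000.32 = 5480.97 kPa
Ratio = 5480.97/6045.12 = 0.9067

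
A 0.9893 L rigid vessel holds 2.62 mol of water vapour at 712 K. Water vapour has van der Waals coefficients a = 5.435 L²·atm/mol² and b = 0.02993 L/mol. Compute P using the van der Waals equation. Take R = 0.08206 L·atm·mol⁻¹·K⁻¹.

P = nRT/(V − nb) − a n²/V²
nRT/(V − nb) = (2.62)(0.08206)(712)/(0.9893 − 2.62×0.02993) = 153.08/0.91088 = 168.06 atm
a n²/V² = (5.435)(2.62)²/(0.9893)² = 38.119 atm
P = 168.06 − 38.119 = 129.9 atm

P ≈ 129.9 atm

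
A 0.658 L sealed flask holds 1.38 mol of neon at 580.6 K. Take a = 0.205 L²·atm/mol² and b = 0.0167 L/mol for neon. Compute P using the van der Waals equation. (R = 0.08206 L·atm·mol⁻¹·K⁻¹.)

P ≈ 102.6 atm

P = nRT/(V − nb) − a n²/V²
nRT/(V − nb) = (1.38)(0.08206)(580.6)/(0.658 − 1.38×0.0167) = 65.749/0.63495 = 103.55 atm
a n²/V² = (0.205)(1.38)²/(0.658)² = 0.90170 atm
P = 103.55 − 0.90170 = 102.6 atm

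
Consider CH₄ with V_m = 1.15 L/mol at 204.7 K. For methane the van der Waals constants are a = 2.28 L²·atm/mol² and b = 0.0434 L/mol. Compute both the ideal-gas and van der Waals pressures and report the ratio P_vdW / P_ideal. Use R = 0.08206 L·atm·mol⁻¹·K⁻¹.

P_vdW / P_ideal ≈ 0.9212

Ideal: P_ideal = RT/V_m = (0.08206)(204.7)/1.15 = 14.6067 atm
vdW: P = RT/(V_m − b) − a/V_m² = 16.7977/1.10660 − 2.28/1.32250 = 15.1796 − 1.72401 = 13.4556 atm
Ratio = 13.4556/14.6067 = 0.9212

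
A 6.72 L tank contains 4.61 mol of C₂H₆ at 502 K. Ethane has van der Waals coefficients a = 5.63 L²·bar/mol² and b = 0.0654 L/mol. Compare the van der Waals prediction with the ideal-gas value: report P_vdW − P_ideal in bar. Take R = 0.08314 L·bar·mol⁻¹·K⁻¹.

Ideal: P_ideal = nRT/V = (4.61)(0.08314)(502)/6.72 = 28.6316 bar
vdW: P = nRT/(V − nb) − a n²/V² = 192.404/6.41851 − 119.649/45.1584 = 29.9764 − 2.64954 = 27.3269 bar
ΔP = 27.3269 − 28.6316 = -1.305 bar

ΔP ≈ -1.305 bar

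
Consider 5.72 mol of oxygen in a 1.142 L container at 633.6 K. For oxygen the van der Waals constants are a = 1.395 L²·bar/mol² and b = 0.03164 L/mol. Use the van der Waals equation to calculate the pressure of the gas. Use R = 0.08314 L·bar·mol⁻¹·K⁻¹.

P = nRT/(V − nb) − a n²/V²
nRT/(V − nb) = (5.72)(0.08314)(633.6)/(1.142 − 5.72×0.03164) = 301.32/0.96102 = 313.54 bar
a n²/V² = (1.395)(5.72)²/(1.142)² = 34.997 bar
P = 313.54 − 34.997 = 278.5 bar

P ≈ 278.5 bar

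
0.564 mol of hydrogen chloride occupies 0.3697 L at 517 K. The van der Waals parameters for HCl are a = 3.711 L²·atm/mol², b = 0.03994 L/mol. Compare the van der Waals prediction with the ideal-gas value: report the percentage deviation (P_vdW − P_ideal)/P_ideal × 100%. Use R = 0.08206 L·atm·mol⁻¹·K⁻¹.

Ideal: P_ideal = nRT/V = (0.564)(0.08206)(517)/0.3697 = 64.7220 atm
vdW: P = nRT/(V − nb) − a n²/V² = 23.9277/0.347174 − 1.18045/0.136678 = 68.9213 − 8.63672 = 60.2846 atm
% deviation = (60.2846 − 64.7220)/64.7220 × 100% = -6.86%

-6.86 %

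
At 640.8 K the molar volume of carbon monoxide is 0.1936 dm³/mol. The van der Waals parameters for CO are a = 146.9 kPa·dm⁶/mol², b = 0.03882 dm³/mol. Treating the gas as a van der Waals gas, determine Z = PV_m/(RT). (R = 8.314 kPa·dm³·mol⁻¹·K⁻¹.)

Z ≈ 1.108

P = RT/(V_m − b) − a/V_m² = (8.314)(640.8)/(0.1936 − 0.03882) − 146.9/(0.1936)²
  = 5327.6/0.15478 − 3919.3 = 34420 − 3919.3 = 30501 kPa
Z = PV_m/(RT) = (30501)(0.1936)/((8.314)(640.8)) = 5905.0/5327.6 = 1.108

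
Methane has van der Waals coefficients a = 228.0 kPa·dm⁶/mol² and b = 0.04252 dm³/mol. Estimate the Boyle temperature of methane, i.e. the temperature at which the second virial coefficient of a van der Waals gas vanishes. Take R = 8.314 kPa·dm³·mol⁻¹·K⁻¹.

For a van der Waals gas the second virial coefficient B₂ = b − a/(RT) vanishes at T_B = a/(Rb).
T_B = 228.0/(8.314×0.04252) = 228.0/0.35351 = 645.0 K

T_B ≈ 645.0 K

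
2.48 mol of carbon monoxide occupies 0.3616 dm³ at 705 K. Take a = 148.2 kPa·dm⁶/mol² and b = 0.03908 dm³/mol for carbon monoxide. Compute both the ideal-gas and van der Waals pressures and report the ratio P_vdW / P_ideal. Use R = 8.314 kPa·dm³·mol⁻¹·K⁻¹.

Ideal: P_ideal = nRT/V = (2.48)(8.314)(705)/0.3616 = 40199.7 kPa
vdW: P = nRT/(V − nb) − a n²/V² = 14536.2/0.264682 − 911.489/0.130755 = 54919.5 − 6970.97 = 47948.5 kPa
Ratio = 47948.5/40199.7 = 1.193

P_vdW / P_ideal ≈ 1.193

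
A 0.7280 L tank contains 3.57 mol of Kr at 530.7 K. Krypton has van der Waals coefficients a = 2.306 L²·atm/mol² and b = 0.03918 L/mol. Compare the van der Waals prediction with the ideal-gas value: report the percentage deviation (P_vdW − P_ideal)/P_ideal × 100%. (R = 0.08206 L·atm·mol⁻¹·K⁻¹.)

Ideal: P_ideal = nRT/V = (3.57)(0.08206)(530.7)/0.7280 = 213.559 atm
vdW: P = nRT/(V − nb) − a n²/V² = 155.471/0.588127 − 29.3897/0.529984 = 264.349 − 55.4539 = 208.895 atm
% deviation = (208.895 − 213.559)/213.559 × 100% = -2.18%

-2.18 %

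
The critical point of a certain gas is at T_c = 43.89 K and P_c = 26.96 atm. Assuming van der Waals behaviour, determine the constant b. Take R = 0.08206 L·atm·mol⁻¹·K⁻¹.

b ≈ 0.01670 L/mol

From T_c = 8a/(27Rb) and P_c = a/(27b²): b = R T_c/(8 P_c).
b = (0.08206)(43.89)/(8×26.96) = 3.6016/215.68 = 0.01670 L/mol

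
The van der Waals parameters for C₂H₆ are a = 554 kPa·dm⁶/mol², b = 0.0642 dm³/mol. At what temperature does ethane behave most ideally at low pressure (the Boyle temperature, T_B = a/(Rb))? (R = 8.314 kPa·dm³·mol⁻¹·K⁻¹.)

T_B ≈ 1038 K

For a van der Waals gas the second virial coefficient B₂ = b − a/(RT) vanishes at T_B = a/(Rb).
T_B = 554/(8.314×0.0642) = 554/0.53376 = 1038 K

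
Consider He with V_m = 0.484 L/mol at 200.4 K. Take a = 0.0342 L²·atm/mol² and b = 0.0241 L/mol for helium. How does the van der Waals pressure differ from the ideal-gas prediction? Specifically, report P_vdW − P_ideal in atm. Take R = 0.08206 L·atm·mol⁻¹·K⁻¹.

Ideal: P_ideal = RT/V_m = (0.08206)(200.4)/0.484 = 33.9769 atm
vdW: P = RT/(V_m − b) − a/V_m² = 16.4448/0.459900 − 0.0342/0.234256 = 35.7573 − 0.145994 = 35.6113 atm
ΔP = 35.6113 − 33.9769 = 1.634 atm

ΔP ≈ 1.634 atm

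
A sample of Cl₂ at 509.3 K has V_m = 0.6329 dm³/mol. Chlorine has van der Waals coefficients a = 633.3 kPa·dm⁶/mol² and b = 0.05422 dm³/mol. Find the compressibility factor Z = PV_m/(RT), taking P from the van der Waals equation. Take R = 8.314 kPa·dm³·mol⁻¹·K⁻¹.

Z ≈ 0.8574

P = RT/(V_m − b) − a/V_m² = (8.314)(509.3)/(0.6329 − 0.05422) − 633.3/(0.6329)²
  = 4234.3/0.57868 − 1581.0 = 7317.2 − 1581.0 = 5736.2 kPa
Z = PV_m/(RT) = (5736.2)(0.6329)/((8.314)(509.3)) = 3630.4/4234.3 = 0.8574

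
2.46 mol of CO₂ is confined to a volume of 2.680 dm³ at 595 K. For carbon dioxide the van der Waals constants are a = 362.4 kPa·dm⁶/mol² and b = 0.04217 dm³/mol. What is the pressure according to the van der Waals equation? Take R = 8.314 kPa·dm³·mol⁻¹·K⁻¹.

P = nRT/(V − nb) − a n²/V²
nRT/(V − nb) = (2.46)(8.314)(595)/(2.680 − 2.46×0.04217) = 12169/2.5763 = 4723.4 kPa
a n²/V² = (362.4)(2.46)²/(2.680)² = 305.34 kPa
P = 4723.4 − 305.34 = 4418 kPa

P ≈ 4418 kPa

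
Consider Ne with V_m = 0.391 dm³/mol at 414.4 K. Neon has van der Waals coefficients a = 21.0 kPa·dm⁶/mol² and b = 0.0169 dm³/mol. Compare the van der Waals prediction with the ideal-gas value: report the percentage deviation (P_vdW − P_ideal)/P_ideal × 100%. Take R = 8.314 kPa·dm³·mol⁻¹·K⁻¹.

Ideal: P_ideal = RT/V_m = (8.314)(414.4)/0.391 = 8811.56 kPa
vdW: P = RT/(V_m − b) − a/V_m² = 3445.32/0.374100 − 21.0/0.152881 = 9209.62 − 137.362 = 9072.26 kPa
% deviation = (9072.26 − 8811.56)/8811.56 × 100% = 2.96%

2.96 %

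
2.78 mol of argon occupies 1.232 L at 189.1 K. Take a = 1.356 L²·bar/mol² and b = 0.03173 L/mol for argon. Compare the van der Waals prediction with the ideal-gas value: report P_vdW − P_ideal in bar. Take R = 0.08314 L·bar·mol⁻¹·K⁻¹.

ΔP ≈ -4.169 bar

Ideal: P_ideal = nRT/V = (2.78)(0.08314)(189.1)/1.232 = 35.4761 bar
vdW: P = nRT/(V − nb) − a n²/V² = 43.7065/1.14379 − 10.4797/1.51782 = 38.2120 − 6.90444 = 31.3076 bar
ΔP = 31.3076 − 35.4761 = -4.169 bar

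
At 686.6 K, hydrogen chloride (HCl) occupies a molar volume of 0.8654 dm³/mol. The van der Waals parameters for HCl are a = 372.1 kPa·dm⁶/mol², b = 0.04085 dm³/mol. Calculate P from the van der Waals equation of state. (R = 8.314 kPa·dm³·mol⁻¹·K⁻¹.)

P = RT/(V_m − b) − a/V_m²
RT/(V_m − b) = (8.314)(686.6)/(0.8654 − 0.04085) = 5708.4/0.82455 = 6923.0 kPa
a/V_m² = 372.1/(0.8654)² = 496.85 kPa
P = 6923.0 − 496.85 = 6426 kPa

P ≈ 6426 kPa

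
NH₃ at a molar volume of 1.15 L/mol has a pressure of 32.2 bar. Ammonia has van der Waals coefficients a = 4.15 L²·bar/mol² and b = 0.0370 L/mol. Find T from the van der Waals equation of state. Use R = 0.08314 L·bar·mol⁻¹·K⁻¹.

T ≈ 473.1 K

T = (P + a/V_m²)(V_m − b)/R
P + a/V_m² = 32.2 + 4.15/(1.15)² = 35.338 bar
V_m − b = 1.15 − 0.0370 = 1.1130 L/mol
T = (35.338)(1.1130)/0.08314 = 473.1 K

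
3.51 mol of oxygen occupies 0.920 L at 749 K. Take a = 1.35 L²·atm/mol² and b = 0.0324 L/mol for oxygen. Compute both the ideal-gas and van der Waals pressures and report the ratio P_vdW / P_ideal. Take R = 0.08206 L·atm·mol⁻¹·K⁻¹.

P_vdW / P_ideal ≈ 1.057

Ideal: P_ideal = nRT/V = (3.51)(0.08206)(749)/0.920 = 234.494 atm
vdW: P = nRT/(V − nb) − a n²/V² = 215.735/0.806276 − 16.6321/0.846400 = 267.570 − 19.6504 = 247.920 atm
Ratio = 247.920/234.494 = 1.057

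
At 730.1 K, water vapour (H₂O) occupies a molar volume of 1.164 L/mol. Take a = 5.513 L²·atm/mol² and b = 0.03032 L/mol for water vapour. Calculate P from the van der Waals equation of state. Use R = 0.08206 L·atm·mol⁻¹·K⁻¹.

P = RT/(V_m − b) − a/V_m²
RT/(V_m − b) = (0.08206)(730.1)/(1.164 − 0.03032) = 59.912/1.1337 = 52.846 atm
a/V_m² = 5.513/(1.164)² = 4.0689 atm
P = 52.846 − 4.0689 = 48.78 atm

P ≈ 48.78 atm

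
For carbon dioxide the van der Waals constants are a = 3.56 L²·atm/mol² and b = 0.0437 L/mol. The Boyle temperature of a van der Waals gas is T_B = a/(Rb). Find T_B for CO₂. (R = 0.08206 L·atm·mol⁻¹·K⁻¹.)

T_B ≈ 992.7 K

For a van der Waals gas the second virial coefficient B₂ = b − a/(RT) vanishes at T_B = a/(Rb).
T_B = 3.56/(0.08206×0.0437) = 3.56/0.0035860 = 992.7 K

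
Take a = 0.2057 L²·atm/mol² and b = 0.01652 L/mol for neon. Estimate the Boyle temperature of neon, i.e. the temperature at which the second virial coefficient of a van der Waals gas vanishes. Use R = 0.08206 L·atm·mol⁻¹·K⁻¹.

For a van der Waals gas the second virial coefficient B₂ = b − a/(RT) vanishes at T_B = a/(Rb).
T_B = 0.2057/(0.08206×0.01652) = 0.2057/0.0013556 = 151.7 K

T_B ≈ 151.7 K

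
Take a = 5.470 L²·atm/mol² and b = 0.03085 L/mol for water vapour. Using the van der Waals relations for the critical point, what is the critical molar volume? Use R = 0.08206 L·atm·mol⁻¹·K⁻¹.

V_m,c ≈ 0.09255 L/mol

For a van der Waals gas, V_m,c = 3b.
V_m,c = 3×0.03085 = 0.09255 L/mol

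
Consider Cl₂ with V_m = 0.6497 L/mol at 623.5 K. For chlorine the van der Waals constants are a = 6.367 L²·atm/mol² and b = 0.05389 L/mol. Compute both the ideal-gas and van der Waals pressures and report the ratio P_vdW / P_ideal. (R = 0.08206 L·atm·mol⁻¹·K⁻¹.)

P_vdW / P_ideal ≈ 0.8989

Ideal: P_ideal = RT/V_m = (0.08206)(623.5)/0.6497 = 78.7508 atm
vdW: P = RT/(V_m − b) − a/V_m² = 51.1644/0.595810 − 6.367/0.422110 = 85.8737 − 15.0837 = 70.7900 atm
Ratio = 70.7900/78.7508 = 0.8989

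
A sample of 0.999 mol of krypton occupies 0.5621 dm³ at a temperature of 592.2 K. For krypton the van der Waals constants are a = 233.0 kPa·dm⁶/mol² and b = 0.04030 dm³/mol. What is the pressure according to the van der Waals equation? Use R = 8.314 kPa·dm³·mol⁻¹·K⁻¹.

P ≈ 8690 kPa

P = nRT/(V − nb) − a n²/V²
nRT/(V − nb) = (0.999)(8.314)(592.2)/(0.5621 − 0.999×0.04030) = 4918.6/0.52184 = 9425.5 kPa
a n²/V² = (233.0)(0.999)²/(0.5621)² = 735.97 kPa
P = 9425.5 − 735.97 = 8690 kPa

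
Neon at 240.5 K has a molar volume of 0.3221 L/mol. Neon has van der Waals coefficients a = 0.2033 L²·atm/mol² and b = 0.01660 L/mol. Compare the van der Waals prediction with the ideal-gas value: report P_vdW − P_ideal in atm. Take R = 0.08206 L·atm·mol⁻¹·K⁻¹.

ΔP ≈ 1.370 atm

Ideal: P_ideal = RT/V_m = (0.08206)(240.5)/0.3221 = 61.2711 atm
vdW: P = RT/(V_m − b) − a/V_m² = 19.7354/0.305500 − 0.2033/0.103748 = 64.6003 − 1.95956 = 62.6407 atm
ΔP = 62.6407 − 61.2711 = 1.370 atm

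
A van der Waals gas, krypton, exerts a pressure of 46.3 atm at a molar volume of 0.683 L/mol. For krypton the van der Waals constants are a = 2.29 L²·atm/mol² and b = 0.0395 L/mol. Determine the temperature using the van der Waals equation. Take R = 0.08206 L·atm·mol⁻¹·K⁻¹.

T = (P + a/V_m²)(V_m − b)/R
P + a/V_m² = 46.3 + 2.29/(0.683)² = 51.209 atm
V_m − b = 0.683 − 0.0395 = 0.64350 L/mol
T = (51.209)(0.64350)/0.08206 = 401.6 K

T ≈ 401.6 K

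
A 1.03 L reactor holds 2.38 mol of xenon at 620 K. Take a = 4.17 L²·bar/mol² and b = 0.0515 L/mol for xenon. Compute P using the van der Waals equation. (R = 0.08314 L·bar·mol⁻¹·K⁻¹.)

P = nRT/(V − nb) − a n²/V²
nRT/(V − nb) = (2.38)(0.08314)(620)/(1.03 − 2.38×0.0515) = 122.68/0.90743 = 135.20 bar
a n²/V² = (4.17)(2.38)²/(1.03)² = 22.265 bar
P = 135.20 − 22.265 = 112.9 bar

P ≈ 112.9 bar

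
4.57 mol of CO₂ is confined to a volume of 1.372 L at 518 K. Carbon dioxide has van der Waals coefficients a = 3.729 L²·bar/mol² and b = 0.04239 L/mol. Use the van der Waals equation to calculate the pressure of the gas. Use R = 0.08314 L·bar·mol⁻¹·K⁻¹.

P ≈ 125.7 bar

P = nRT/(V − nb) − a n²/V²
nRT/(V − nb) = (4.57)(0.08314)(518)/(1.372 − 4.57×0.04239) = 196.81/1.1783 = 167.03 bar
a n²/V² = (3.729)(4.57)²/(1.372)² = 41.373 bar
P = 167.03 − 41.373 = 125.7 bar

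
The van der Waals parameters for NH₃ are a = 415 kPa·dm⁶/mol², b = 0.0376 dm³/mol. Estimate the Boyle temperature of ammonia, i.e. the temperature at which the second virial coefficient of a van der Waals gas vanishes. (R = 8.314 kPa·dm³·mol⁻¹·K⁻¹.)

T_B ≈ 1328 K

For a van der Waals gas the second virial coefficient B₂ = b − a/(RT) vanishes at T_B = a/(Rb).
T_B = 415/(8.314×0.0376) = 415/0.31261 = 1328 K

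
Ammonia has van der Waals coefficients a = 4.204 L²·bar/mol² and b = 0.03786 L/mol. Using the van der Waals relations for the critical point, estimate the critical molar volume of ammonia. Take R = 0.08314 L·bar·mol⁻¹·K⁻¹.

V_m,c ≈ 0.1136 L/mol

For a van der Waals gas, V_m,c = 3b.
V_m,c = 3×0.03786 = 0.1136 L/mol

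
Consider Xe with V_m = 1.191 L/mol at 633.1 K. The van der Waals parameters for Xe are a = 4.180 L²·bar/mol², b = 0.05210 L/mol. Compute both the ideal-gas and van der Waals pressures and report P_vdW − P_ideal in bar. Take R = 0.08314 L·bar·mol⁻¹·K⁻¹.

ΔP ≈ -0.925 bar

Ideal: P_ideal = RT/V_m = (0.08314)(633.1)/1.191 = 44.1947 bar
vdW: P = RT/(V_m − b) − a/V_m² = 52.6359/1.13890 − 4.180/1.41848 = 46.2164 − 2.94682 = 43.2696 bar
ΔP = 43.2696 − 44.1947 = -0.925 bar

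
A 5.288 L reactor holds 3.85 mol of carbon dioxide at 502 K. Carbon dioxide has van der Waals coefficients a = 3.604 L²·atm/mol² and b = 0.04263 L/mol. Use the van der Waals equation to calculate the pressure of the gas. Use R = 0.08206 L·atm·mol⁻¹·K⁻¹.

P ≈ 29.04 atm

P = nRT/(V − nb) − a n²/V²
nRT/(V − nb) = (3.85)(0.08206)(502)/(5.288 − 3.85×0.04263) = 158.60/5.1239 = 30.953 atm
a n²/V² = (3.604)(3.85)²/(5.288)² = 1.9104 atm
P = 30.953 − 1.9104 = 29.04 atm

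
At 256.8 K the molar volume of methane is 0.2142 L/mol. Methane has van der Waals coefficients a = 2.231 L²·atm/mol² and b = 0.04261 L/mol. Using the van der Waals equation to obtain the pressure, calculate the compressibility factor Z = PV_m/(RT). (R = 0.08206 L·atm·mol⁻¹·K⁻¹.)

P = RT/(V_m − b) − a/V_m² = (0.08206)(256.8)/(0.2142 − 0.04261) − 2.231/(0.2142)²
  = 21.073/0.17159 − 48.625 = 122.81 − 48.625 = 74.19 atm
Z = PV_m/(RT) = (74.19)(0.2142)/((0.08206)(256.8)) = 15.891/21.073 = 0.7541

Z ≈ 0.7541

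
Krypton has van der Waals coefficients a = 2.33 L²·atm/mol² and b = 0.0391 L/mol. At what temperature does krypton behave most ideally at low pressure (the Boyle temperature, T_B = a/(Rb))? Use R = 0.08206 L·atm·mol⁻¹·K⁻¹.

For a van der Waals gas the second virial coefficient B₂ = b − a/(RT) vanishes at T_B = a/(Rb).
T_B = 2.33/(0.08206×0.0391) = 2.33/0.0032085 = 726.2 K

T_B ≈ 726.2 K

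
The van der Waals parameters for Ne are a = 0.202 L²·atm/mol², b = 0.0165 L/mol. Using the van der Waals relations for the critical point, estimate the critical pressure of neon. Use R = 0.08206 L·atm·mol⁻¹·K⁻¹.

For a van der Waals gas, P_c = a/(27b²).
P_c = 0.202/(27×(0.0165)²) = 0.202/0.0073508 = 27.48 atm

P_c ≈ 27.48 atm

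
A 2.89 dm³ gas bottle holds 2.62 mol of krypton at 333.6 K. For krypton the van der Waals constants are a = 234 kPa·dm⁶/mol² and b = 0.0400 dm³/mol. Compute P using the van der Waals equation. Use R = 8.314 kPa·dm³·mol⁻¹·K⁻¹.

P ≈ 2417 kPa

P = nRT/(V − nb) − a n²/V²
nRT/(V − nb) = (2.62)(8.314)(333.6)/(2.89 − 2.62×0.0400) = 7266.7/2.7852 = 2609.0 kPa
a n²/V² = (234)(2.62)²/(2.89)² = 192.32 kPa
P = 2609.0 − 192.32 = 2417 kPa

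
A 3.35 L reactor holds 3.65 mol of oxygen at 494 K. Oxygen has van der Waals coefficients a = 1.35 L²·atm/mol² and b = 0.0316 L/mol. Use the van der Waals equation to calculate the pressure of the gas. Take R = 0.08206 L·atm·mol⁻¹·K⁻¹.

P ≈ 44.14 atm

P = nRT/(V − nb) − a n²/V²
nRT/(V − nb) = (3.65)(0.08206)(494)/(3.35 − 3.65×0.0316) = 147.96/3.2347 = 45.741 atm
a n²/V² = (1.35)(3.65)²/(3.35)² = 1.6026 atm
P = 45.741 − 1.6026 = 44.14 atm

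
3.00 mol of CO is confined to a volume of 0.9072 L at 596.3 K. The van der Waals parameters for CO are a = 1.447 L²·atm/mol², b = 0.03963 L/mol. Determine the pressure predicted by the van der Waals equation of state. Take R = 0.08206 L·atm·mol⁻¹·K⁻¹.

P ≈ 170.4 atm

P = nRT/(V − nb) − a n²/V²
nRT/(V − nb) = (3.00)(0.08206)(596.3)/(0.9072 − 3.00×0.03963) = 146.80/0.78831 = 186.22 atm
a n²/V² = (1.447)(3.00)²/(0.9072)² = 15.824 atm
P = 186.22 − 15.824 = 170.4 atm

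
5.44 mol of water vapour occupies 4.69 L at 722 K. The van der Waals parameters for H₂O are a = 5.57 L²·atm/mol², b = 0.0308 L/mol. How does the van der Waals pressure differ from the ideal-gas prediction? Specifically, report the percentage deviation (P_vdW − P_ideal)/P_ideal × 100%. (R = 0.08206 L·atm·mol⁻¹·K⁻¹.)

Ideal: P_ideal = nRT/V = (5.44)(0.08206)(722)/4.69 = 68.7218 atm
vdW: P = nRT/(V − nb) − a n²/V² = 322.305/4.52245 − 164.836/21.9961 = 71.2678 − 7.49387 = 63.7739 atm
% deviation = (63.7739 − 68.7218)/68.7218 × 100% = -7.20%

-7.20 %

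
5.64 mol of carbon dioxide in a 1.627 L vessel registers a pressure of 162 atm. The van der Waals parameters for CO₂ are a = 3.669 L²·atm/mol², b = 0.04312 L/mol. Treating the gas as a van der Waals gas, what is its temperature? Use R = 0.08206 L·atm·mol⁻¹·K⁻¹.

T = (P + a n²/V²)(V − nb)/(nR)
P + a n²/V² = 162 + (3.669)(5.64)²/(1.627)² = 206.09 atm
V − nb = 1.627 − (5.64)(0.04312) = 1.3838 L
T = (206.09)(1.3838)/((5.64)(0.08206)) = 616.2 K

T ≈ 616.2 K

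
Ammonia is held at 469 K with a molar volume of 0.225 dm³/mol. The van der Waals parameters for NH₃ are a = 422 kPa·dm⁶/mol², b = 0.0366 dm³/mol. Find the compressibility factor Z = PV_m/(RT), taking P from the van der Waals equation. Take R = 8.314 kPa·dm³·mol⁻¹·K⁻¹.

P = RT/(V_m − b) − a/V_m² = (8.314)(469)/(0.225 − 0.0366) − 422/(0.225)²
  = 3899.3/0.18840 − 8335.8 = 20697 − 8335.8 = 12361 kPa
Z = PV_m/(RT) = (12361)(0.225)/((8.314)(469)) = 2781.2/3899.3 = 0.7133

Z ≈ 0.7133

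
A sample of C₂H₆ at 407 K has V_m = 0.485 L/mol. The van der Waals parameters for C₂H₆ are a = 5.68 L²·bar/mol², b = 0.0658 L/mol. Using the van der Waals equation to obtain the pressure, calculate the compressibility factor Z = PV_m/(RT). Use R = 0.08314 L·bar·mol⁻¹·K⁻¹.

Z ≈ 0.8109

P = RT/(V_m − b) − a/V_m² = (0.08314)(407)/(0.485 − 0.0658) − 5.68/(0.485)²
  = 33.838/0.41920 − 24.147 = 80.720 − 24.147 = 56.573 bar
Z = PV_m/(RT) = (56.573)(0.485)/((0.08314)(407)) = 27.438/33.838 = 0.8109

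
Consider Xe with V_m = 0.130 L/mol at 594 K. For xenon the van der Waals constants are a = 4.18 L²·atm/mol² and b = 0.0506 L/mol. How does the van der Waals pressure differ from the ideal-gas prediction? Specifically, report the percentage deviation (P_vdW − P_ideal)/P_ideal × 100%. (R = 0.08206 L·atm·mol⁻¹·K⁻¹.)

-2.24 %

Ideal: P_ideal = RT/V_m = (0.08206)(594)/0.130 = 374.951 atm
vdW: P = RT/(V_m − b) − a/V_m² = 48.7436/0.0794000 − 4.18/0.0169000 = 613.899 − 247.337 = 366.562 atm
% deviation = (366.562 − 374.951)/374.951 × 100% = -2.24%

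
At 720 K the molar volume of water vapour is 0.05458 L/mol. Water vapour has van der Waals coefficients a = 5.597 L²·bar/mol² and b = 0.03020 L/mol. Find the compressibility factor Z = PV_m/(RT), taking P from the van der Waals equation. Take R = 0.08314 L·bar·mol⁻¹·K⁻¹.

P = RT/(V_m − b) − a/V_m² = (0.08314)(720)/(0.05458 − 0.03020) − 5.597/(0.05458)²
  = 59.861/0.024380 − 1878.8 = 2455.3 − 1878.8 = 576.5 bar
Z = PV_m/(RT) = (576.5)(0.05458)/((0.08314)(720)) = 31.465/59.861 = 0.5256

Z ≈ 0.5256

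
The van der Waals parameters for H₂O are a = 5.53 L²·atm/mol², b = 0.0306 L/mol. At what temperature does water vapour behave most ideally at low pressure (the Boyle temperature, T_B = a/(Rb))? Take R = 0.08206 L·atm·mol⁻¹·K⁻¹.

For a van der Waals gas the second virial coefficient B₂ = b − a/(RT) vanishes at T_B = a/(Rb).
T_B = 5.53/(0.08206×0.0306) = 5.53/0.0025110 = 2202 K

T_B ≈ 2202 K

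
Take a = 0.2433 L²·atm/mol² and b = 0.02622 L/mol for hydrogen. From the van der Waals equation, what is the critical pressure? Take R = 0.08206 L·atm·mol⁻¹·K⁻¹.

For a van der Waals gas, P_c = a/(27b²).
P_c = 0.2433/(27×(0.02622)²) = 0.2433/0.018562 = 13.11 atm

P_c ≈ 13.11 atm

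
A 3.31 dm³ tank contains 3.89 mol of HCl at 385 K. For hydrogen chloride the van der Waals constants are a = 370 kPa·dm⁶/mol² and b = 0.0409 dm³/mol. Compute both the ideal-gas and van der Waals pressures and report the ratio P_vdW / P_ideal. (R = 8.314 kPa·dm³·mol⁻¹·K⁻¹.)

P_vdW / P_ideal ≈ 0.9146

Ideal: P_ideal = nRT/V = (3.89)(8.314)(385)/3.31 = 3761.77 kPa
vdW: P = nRT/(V − nb) − a n²/V² = 12451.5/3.15090 − 5598.88/10.9561 = 3951.73 − 511.029 = 3440.70 kPa
Ratio = 3440.70/3761.77 = 0.9146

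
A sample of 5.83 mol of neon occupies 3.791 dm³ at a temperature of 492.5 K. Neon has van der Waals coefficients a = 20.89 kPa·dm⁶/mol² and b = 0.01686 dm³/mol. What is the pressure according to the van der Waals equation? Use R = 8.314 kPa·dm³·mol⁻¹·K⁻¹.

P = nRT/(V − nb) − a n²/V²
nRT/(V − nb) = (5.83)(8.314)(492.5)/(3.791 − 5.83×0.01686) = 23872/3.6927 = 6464.6 kPa
a n²/V² = (20.89)(5.83)²/(3.791)² = 49.405 kPa
P = 6464.6 − 49.405 = 6415 kPa

P ≈ 6415 kPa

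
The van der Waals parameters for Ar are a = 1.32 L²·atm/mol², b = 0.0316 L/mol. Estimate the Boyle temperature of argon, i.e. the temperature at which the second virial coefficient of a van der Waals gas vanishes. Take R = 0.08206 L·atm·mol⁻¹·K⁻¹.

T_B ≈ 509.0 K

For a van der Waals gas the second virial coefficient B₂ = b − a/(RT) vanishes at T_B = a/(Rb).
T_B = 1.32/(0.08206×0.0316) = 1.32/0.0025931 = 509.0 K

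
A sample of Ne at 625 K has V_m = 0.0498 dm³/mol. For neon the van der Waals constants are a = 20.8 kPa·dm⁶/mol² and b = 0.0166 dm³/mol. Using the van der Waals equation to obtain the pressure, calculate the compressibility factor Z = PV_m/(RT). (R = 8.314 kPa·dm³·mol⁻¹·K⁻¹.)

Z ≈ 1.420

P = RT/(V_m − b) − a/V_m² = (8.314)(625)/(0.0498 − 0.0166) − 20.8/(0.0498)²
  = 5196.3/0.033200 − 8387.0 = 156515 − 8387.0 = 148128 kPa
Z = PV_m/(RT) = (148128)(0.0498)/((8.314)(625)) = 7376.8/5196.3 = 1.420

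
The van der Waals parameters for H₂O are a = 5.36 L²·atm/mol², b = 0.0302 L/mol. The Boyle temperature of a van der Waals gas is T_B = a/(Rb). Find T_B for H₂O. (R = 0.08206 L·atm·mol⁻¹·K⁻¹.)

For a van der Waals gas the second virial coefficient B₂ = b − a/(RT) vanishes at T_B = a/(Rb).
T_B = 5.36/(0.08206×0.0302) = 5.36/0.0024782 = 2163 K

T_B ≈ 2163 K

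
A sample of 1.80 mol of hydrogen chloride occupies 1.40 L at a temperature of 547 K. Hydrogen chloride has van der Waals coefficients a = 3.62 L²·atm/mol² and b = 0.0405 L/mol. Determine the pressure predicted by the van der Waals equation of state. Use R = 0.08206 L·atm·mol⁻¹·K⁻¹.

P ≈ 54.90 atm

P = nRT/(V − nb) − a n²/V²
nRT/(V − nb) = (1.80)(0.08206)(547)/(1.40 − 1.80×0.0405) = 80.796/1.3271 = 60.882 atm
a n²/V² = (3.62)(1.80)²/(1.40)² = 5.9841 atm
P = 60.882 − 5.9841 = 54.90 atm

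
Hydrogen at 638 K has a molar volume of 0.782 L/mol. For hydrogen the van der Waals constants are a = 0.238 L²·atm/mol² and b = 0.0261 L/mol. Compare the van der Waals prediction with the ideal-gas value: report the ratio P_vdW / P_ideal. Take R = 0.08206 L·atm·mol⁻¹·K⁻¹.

P_vdW / P_ideal ≈ 1.029

Ideal: P_ideal = RT/V_m = (0.08206)(638)/0.782 = 66.9492 atm
vdW: P = RT/(V_m − b) − a/V_m² = 52.3543/0.755900 − 0.238/0.611524 = 69.2609 − 0.389192 = 68.8717 atm
Ratio = 68.8717/66.9492 = 1.029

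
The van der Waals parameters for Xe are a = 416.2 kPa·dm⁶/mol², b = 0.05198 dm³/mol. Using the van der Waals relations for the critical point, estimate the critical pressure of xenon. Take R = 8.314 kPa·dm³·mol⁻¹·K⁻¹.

For a van der Waals gas, P_c = a/(27b²).
P_c = 416.2/(27×(0.05198)²) = 416.2/0.072952 = 5705 kPa

P_c ≈ 5705 kPa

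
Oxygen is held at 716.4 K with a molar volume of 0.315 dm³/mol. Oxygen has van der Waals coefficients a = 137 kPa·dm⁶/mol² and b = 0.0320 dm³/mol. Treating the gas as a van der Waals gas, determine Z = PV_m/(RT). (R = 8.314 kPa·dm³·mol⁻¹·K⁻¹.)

Z ≈ 1.040

P = RT/(V_m − b) − a/V_m² = (8.314)(716.4)/(0.315 − 0.0320) − 137/(0.315)²
  = 5956.1/0.28300 − 1380.7 = 21046 − 1380.7 = 19665 kPa
Z = PV_m/(RT) = (19665)(0.315)/((8.314)(716.4)) = 6194.5/5956.1 = 1.040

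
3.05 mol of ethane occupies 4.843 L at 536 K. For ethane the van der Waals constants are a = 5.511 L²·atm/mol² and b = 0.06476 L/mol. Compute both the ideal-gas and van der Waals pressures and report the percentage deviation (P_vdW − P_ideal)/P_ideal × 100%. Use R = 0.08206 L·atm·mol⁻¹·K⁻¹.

Ideal: P_ideal = nRT/V = (3.05)(0.08206)(536)/4.843 = 27.7001 atm
vdW: P = nRT/(V − nb) − a n²/V² = 134.152/4.64548 − 51.2661/23.4546 = 28.8780 − 2.18576 = 26.6922 atm
% deviation = (26.6922 − 27.7001)/27.7001 × 100% = -3.64%

-3.64 %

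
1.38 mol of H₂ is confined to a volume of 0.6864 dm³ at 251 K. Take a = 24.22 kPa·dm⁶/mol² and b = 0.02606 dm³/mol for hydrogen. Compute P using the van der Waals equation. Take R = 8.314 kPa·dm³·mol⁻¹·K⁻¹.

P ≈ 4330 kPa

P = nRT/(V − nb) − a n²/V²
nRT/(V − nb) = (1.38)(8.314)(251)/(0.6864 − 1.38×0.02606) = 2879.8/0.65044 = 4427.5 kPa
a n²/V² = (24.22)(1.38)²/(0.6864)² = 97.899 kPa
P = 4427.5 − 97.899 = 4330 kPa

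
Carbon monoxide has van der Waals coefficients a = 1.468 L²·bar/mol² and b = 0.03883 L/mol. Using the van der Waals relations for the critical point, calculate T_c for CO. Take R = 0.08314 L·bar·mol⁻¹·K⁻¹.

T_c ≈ 134.7 K

For a van der Waals gas, T_c = 8a/(27Rb).
T_c = 8×1.468/(27×0.08314×0.03883) = 11.744/0.087165 = 134.7 K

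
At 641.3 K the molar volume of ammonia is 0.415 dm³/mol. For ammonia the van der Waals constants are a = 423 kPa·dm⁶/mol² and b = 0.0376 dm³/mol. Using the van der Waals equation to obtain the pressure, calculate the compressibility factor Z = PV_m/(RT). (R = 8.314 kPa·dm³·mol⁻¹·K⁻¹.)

Z ≈ 0.9085

P = RT/(V_m − b) − a/V_m² = (8.314)(641.3)/(0.415 − 0.0376) − 423/(0.415)²
  = 5331.8/0.37740 − 2456.1 = 14128 − 2456.1 = 11672 kPa
Z = PV_m/(RT) = (11672)(0.415)/((8.314)(641.3)) = 4843.9/5331.8 = 0.9085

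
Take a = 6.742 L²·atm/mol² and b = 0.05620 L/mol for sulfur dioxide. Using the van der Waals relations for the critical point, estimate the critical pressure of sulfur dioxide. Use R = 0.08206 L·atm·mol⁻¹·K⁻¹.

For a van der Waals gas, P_c = a/(27b²).
P_c = 6.742/(27×(0.05620)²) = 6.742/0.085278 = 79.06 atm

P_c ≈ 79.06 atm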